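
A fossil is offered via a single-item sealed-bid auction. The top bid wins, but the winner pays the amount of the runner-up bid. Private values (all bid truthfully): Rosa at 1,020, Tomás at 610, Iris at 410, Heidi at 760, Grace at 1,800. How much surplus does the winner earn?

Ranking the bids: Grace 1,800 > Rosa 1,020 > Heidi 760 > Tomás 610 > Iris 410.
Grace wins with the top bid and pays the second-highest, 1,020.
Surplus = 1,800 − 1,020 = 780.

780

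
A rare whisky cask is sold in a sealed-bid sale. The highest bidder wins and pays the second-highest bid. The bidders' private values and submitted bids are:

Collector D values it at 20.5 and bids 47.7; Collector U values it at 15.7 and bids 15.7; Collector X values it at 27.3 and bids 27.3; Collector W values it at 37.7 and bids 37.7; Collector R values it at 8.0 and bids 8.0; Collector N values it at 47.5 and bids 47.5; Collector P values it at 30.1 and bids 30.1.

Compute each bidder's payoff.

Payoffs: Collector D -27.0, Collector U 0.0, Collector X 0.0, Collector W 0.0, Collector R 0.0, Collector N 0.0, Collector P 0.0.

Bids in descending order: Collector D 47.7; Collector N 47.5; Collector W 37.7; Collector P 30.1; Collector X 27.3; Collector U 15.7; Collector R 8.0.
Collector D has the top bid and wins; the price is the second-highest bid, 47.5.
Collector D's payoff = 20.5 − 47.5 = -27.0. All other bidders lose, so their payoff is 0.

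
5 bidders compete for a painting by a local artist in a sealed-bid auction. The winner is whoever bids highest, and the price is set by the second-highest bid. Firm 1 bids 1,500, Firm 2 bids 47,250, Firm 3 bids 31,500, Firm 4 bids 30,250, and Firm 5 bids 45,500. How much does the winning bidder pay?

Price paid: 45,500.

Sorted high to low: Firm 2 47,250; Firm 5 45,500; Firm 3 31,500; Firm 4 30,250; Firm 1 1,500.
Firm 2 has the highest bid, so Firm 2 wins.
The second-highest bid is 45,500, so that is what Firm 2 pays.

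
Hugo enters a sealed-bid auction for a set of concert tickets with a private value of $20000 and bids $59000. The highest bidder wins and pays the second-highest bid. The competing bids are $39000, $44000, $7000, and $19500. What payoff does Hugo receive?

Highest competing bid: $44000.
Hugo's bid $59000 is the highest overall, so Hugo wins and pays the second-highest bid, $44000.
Payoff = value − price = $20000 − $44000 = -$24000.

Payoff = -$24000.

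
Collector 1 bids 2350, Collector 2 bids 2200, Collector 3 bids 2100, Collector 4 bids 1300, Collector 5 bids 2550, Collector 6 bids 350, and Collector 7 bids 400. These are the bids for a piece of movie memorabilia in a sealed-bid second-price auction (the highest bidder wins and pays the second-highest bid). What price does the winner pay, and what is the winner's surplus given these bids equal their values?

Bids in descending order: Collector 5 2550, then Collector 1 2350, then Collector 2 2200, then Collector 3 2100, then Collector 4 1300, then Collector 7 400, then Collector 6 350.
Collector 5 is the highest bidder, so Collector 5 wins.
Under the second-price rule, the price is the second-highest bid: 2350.
Surplus = 2550 − 2350 = 200.

Price 2350; surplus 200.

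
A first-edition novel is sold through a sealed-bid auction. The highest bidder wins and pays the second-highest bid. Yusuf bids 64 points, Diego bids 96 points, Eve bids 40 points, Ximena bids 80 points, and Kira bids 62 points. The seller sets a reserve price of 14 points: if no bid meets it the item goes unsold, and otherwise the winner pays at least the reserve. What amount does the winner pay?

Sorted high to low: Diego 96 points; Ximena 80 points; Yusuf 64 points; Kira 62 points; Eve 40 points.
Diego has the highest bid, so Diego wins.
The second-highest bid is 80 points, which exceeds the reserve, so that sets the price.

The winner pays 80 points.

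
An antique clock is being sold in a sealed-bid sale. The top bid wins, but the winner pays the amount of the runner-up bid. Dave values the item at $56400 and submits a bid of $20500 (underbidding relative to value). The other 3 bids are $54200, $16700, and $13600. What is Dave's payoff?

Payoff = $0.

Highest competing bid: $54200.
Dave's bid $20500 is not the highest, so Dave loses, pays nothing, and earns zero payoff.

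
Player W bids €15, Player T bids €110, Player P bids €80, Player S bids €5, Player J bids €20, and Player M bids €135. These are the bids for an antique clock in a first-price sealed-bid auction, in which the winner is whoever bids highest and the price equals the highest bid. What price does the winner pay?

Ranking the bids: Player M €135; Player T €110; Player P €80; Player J €20; Player W €15; Player S €5.
Player M is the highest bidder, so Player M wins.
Under the first-price rule, the price is the highest bid: €135.

€135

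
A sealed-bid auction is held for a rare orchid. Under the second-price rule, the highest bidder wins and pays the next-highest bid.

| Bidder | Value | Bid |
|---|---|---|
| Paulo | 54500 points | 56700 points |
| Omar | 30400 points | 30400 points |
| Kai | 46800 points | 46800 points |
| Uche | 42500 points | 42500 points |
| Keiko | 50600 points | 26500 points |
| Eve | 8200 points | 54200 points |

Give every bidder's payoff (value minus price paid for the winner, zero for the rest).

Payoffs: Paulo 300 points, Omar 0 points, Kai 0 points, Uche 0 points, Keiko 0 points, Eve 0 points.

Ordered from highest: Paulo 56700 points, then Eve 54200 points, then Kai 46800 points, then Uche 42500 points, then Omar 30400 points, then Keiko 26500 points.
Paulo has the top bid and wins; the price is the second-highest bid, 54200 points.
Paulo's payoff = 54500 points − 54200 points = 300 points. All other bidders lose, so their payoff is 0.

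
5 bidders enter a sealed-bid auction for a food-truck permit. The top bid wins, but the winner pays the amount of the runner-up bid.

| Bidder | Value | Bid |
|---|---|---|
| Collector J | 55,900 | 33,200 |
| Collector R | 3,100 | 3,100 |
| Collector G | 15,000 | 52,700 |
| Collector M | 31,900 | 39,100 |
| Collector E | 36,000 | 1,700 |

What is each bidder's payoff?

Sorted high to low: Collector G 52,700; Collector M 39,100; Collector J 33,200; Collector R 3,100; Collector E 1,700.
Collector G has the top bid and wins; the price is the second-highest bid, 39,100.
Collector G's payoff = 15,000 − 39,100 = -24,100. All other bidders lose, so their payoff is 0.

Collector J 0, Collector R 0, Collector G -24,100, Collector M 0, Collector E 0.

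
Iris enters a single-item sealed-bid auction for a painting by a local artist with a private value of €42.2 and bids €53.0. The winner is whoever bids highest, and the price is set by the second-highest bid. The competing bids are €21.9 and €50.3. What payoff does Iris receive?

Payoff = -€8.1.

Highest competing bid: €50.3.
Iris's bid €53.0 is the highest overall, so Iris wins and pays the second-highest bid, €50.3.
Payoff = value − price = €42.2 − €50.3 = -€8.1.
Overbidding won the item at a price above value — truthful bidding would have avoided this loss.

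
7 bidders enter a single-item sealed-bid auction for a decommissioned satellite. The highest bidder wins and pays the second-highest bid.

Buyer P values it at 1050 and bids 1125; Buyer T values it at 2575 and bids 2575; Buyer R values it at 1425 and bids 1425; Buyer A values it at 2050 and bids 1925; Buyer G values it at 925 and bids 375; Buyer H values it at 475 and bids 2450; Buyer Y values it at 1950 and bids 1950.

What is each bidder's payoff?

Bids in descending order: Buyer T 2575 > Buyer H 2450 > Buyer Y 1950 > Buyer A 1925 > Buyer R 1425 > Buyer P 1125 > Buyer G 375.
Buyer T has the top bid and wins; the price is the second-highest bid, 2450.
Buyer T's payoff = 2575 − 2450 = 125. All other bidders lose, so their payoff is 0.

Payoffs: Buyer P 0, Buyer T 125, Buyer R 0, Buyer A 0, Buyer G 0, Buyer H 0, Buyer Y 0.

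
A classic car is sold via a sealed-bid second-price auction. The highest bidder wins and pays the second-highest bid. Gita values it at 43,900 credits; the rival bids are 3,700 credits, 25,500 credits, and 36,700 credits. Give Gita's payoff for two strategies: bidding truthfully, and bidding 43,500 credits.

The highest competing bid is 36,700 credits.
Bidding truthfully at 43,900 credits: Gita has the top bid, wins, and pays the second-highest bid 36,700 credits. Payoff = 43,900 credits − 36,700 credits = 7,200 credits.
Bidding 43,500 credits: Gita has the top bid, wins, and pays the second-highest bid 36,700 credits. Payoff = 43,900 credits − 36,700 credits = 7,200 credits.

Truthful: 7,200 credits; alternative: 7,200 credits.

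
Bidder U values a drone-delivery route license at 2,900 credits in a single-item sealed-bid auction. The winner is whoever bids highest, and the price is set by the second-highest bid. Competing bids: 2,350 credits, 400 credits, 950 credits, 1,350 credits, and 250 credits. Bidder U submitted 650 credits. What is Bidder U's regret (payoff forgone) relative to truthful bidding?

Payoff forgone: 550 credits.

The highest competing bid is 2,350 credits.
Bidding truthfully at 2,900 credits: Bidder U has the top bid, wins, and pays the second-highest bid 2,350 credits. Payoff = 2,900 credits − 2,350 credits = 550 credits.
Bidding 650 credits: the top bid is 2,350 credits (a rival), so Bidder U loses. Payoff = 0 credits.
Regret = truthful payoff − actual payoff = 550 credits − 0 credits = 550 credits.
Deviating from a truthful bid can only lose payoff in a second-price auction — never gain.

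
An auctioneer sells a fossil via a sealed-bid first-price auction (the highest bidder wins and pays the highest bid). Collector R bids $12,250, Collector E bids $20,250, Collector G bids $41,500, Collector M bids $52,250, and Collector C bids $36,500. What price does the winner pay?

$52,250

Ordered from highest: Collector M $52,250, then Collector G $41,500, then Collector C $36,500, then Collector E $20,250, then Collector R $12,250.
Collector M is the highest bidder, so Collector M wins.
Under the first-price rule, the price is the highest bid: $52,250.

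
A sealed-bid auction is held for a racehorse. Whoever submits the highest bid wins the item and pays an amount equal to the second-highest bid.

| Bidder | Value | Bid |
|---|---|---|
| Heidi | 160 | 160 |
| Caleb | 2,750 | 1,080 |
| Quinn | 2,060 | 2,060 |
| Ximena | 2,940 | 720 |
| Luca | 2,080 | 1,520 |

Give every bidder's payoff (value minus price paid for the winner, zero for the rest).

Sorted high to low: Quinn 2,060, then Luca 1,520, then Caleb 1,080, then Ximena 720, then Heidi 160.
Quinn has the top bid and wins; the price is the second-highest bid, 1,520.
Quinn's payoff = 2,060 − 1,520 = 540. All other bidders lose, so their payoff is 0.

Payoffs: Heidi 0, Caleb 0, Quinn 540, Ximena 0, Luca 0.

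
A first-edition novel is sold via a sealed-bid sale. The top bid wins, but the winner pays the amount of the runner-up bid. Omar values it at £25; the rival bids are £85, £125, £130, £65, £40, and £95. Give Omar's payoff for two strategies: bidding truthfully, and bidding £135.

The highest competing bid is £130.
Bidding truthfully at £25: the top bid is £130 (a rival), so Omar loses. Payoff = £0.
Bidding £135: Omar has the top bid, wins, and pays the second-highest bid £130. Payoff = £25 − £130 = -£105.

(a) £0  (b) -£105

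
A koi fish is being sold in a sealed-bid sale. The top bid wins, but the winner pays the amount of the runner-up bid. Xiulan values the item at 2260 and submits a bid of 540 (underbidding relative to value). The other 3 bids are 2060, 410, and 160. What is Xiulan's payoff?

Payoff = 0.

Highest competing bid: 2060.
Xiulan's bid 540 is not the highest, so Xiulan loses, pays nothing, and earns zero payoff.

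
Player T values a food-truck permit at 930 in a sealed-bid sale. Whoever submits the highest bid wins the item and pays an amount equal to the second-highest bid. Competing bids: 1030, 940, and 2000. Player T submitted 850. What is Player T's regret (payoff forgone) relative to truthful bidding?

Regret: 0.

The highest competing bid is 2000.
Bidding truthfully at 930: the top bid is 2000 (a rival), so Player T loses. Payoff = 0.
Bidding 850: the top bid is 2000 (a rival), so Player T loses. Payoff = 0.
Regret = truthful payoff − actual payoff = 0 − 0 = 0.
The bid only affects whether you win, not the price — here both bids land on the same side of the top rival bid, so the deviation is payoff-neutral.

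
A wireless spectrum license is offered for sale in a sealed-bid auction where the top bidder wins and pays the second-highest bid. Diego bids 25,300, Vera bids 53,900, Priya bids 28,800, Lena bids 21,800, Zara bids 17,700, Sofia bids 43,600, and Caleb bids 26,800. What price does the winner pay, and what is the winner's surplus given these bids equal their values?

Price 43,600; surplus 10,300.

Sorted high to low: Vera 53,900; Sofia 43,600; Priya 28,800; Caleb 26,800; Diego 25,300; Lena 21,800; Zara 17,700.
Vera is the highest bidder, so Vera wins.
Under the second-price rule, the price is the second-highest bid: 43,600.
Surplus = 53,900 − 43,600 = 10,300.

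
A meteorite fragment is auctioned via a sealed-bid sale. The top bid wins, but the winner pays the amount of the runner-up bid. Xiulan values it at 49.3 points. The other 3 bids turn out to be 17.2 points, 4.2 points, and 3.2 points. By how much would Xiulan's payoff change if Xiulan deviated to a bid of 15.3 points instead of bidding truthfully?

Change in payoff: -32.1 points.

The highest competing bid is 17.2 points.
Bidding truthfully at 49.3 points: Xiulan has the top bid, wins, and pays the second-highest bid 17.2 points. Payoff = 49.3 points − 17.2 points = 32.1 points.
Bidding 15.3 points: the top bid is 17.2 points (a rival), so Xiulan loses. Payoff = 0.0 points.
Change = 0.0 points − 32.1 points = -32.1 points.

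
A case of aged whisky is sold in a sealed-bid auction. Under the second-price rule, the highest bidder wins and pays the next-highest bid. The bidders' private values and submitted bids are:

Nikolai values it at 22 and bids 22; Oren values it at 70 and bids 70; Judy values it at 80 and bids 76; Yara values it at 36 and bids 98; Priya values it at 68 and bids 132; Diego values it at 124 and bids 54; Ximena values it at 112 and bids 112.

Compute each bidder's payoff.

Nikolai 0, Oren 0, Judy 0, Yara 0, Priya -44, Diego 0, Ximena 0.

Sorted high to low: Priya 132, then Ximena 112, then Yara 98, then Judy 76, then Oren 70, then Diego 54, then Nikolai 22.
Priya has the top bid and wins; the price is the second-highest bid, 112.
Priya's payoff = 68 − 112 = -44. All other bidders lose, so their payoff is 0.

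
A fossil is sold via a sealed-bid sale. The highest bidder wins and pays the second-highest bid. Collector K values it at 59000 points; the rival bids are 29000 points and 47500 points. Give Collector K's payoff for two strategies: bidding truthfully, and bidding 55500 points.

The highest competing bid is 47500 points.
Bidding truthfully at 59000 points: Collector K has the top bid, wins, and pays the second-highest bid 47500 points. Payoff = 59000 points − 47500 points = 11500 points.
Bidding 55500 points: Collector K has the top bid, wins, and pays the second-highest bid 47500 points. Payoff = 59000 points − 47500 points = 11500 points.

(a) 11500 points  (b) 11500 points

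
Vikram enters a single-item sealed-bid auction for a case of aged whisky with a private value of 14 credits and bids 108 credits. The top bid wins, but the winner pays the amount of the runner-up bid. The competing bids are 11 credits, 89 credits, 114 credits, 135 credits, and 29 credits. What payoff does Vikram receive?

0 credits

Highest competing bid: 135 credits.
Vikram's bid 108 credits is not the highest, so Vikram loses, pays nothing, and earns zero payoff.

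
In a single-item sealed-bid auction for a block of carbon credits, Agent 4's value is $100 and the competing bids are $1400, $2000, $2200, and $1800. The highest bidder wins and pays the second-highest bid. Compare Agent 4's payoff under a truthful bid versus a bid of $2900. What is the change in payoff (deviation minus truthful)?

The highest competing bid is $2200.
Bidding truthfully at $100: the top bid is $2200 (a rival), so Agent 4 loses. Payoff = $0.
Bidding $2900: Agent 4 has the top bid, wins, and pays the second-highest bid $2200. Payoff = $100 − $2200 = -$2100.
Change = -$2100 − $0 = -$2100.

Payoff change: -$2100.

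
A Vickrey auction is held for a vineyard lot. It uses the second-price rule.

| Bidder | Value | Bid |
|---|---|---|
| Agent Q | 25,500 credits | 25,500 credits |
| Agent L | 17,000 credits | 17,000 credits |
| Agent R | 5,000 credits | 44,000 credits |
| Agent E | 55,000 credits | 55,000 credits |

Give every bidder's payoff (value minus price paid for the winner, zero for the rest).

Ranking the bids: Agent E 55,000 credits; Agent R 44,000 credits; Agent Q 25,500 credits; Agent L 17,000 credits.
Agent E has the top bid and wins; the price is the second-highest bid, 44,000 credits.
Agent E's payoff = 55,000 credits − 44,000 credits = 11,000 credits. All other bidders lose, so their payoff is 0.

Payoffs: Agent Q 0 credits, Agent L 0 credits, Agent R 0 credits, Agent E 11,000 credits.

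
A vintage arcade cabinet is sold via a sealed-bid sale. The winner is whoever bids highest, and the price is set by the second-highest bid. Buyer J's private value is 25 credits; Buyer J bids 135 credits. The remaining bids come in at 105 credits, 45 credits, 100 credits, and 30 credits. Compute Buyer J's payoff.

-80 credits

Highest competing bid: 105 credits.
Buyer J's bid 135 credits is the highest overall, so Buyer J wins and pays the second-highest bid, 105 credits.
Payoff = value − price = 25 credits − 105 credits = -80 credits.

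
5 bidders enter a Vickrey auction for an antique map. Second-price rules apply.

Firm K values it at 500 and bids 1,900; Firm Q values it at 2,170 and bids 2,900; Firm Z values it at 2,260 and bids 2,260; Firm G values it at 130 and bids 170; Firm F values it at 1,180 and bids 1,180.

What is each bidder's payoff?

Payoffs: Firm K 0, Firm Q -90, Firm Z 0, Firm G 0, Firm F 0.

Bids in descending order: Firm Q 2,900; Firm Z 2,260; Firm K 1,900; Firm F 1,180; Firm G 170.
Firm Q has the top bid and wins; the price is the second-highest bid, 2,260.
Firm Q's payoff = 2,170 − 2,260 = -90. All other bidders lose, so their payoff is 0.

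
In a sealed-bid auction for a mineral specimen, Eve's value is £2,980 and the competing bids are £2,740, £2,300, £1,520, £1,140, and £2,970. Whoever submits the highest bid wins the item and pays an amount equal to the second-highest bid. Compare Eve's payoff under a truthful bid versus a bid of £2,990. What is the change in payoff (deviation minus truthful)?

The highest competing bid is £2,970.
Bidding truthfully at £2,980: Eve has the top bid, wins, and pays the second-highest bid £2,970. Payoff = £2,980 − £2,970 = £10.
Bidding £2,990: Eve has the top bid, wins, and pays the second-highest bid £2,970. Payoff = £2,980 − £2,970 = £10.
Change = £10 − £10 = £0.
The bid only affects whether you win, not the price — here both bids land on the same side of the top rival bid, so the deviation is payoff-neutral.

£0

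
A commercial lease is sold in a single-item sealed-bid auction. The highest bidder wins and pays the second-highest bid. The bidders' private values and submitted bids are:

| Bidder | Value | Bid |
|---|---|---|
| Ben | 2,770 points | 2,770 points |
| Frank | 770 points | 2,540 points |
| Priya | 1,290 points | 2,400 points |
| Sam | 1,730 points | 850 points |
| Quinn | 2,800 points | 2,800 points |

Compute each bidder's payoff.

Bids in descending order: Quinn 2,800 points > Ben 2,770 points > Frank 2,540 points > Priya 2,400 points > Sam 850 points.
Quinn has the top bid and wins; the price is the second-highest bid, 2,770 points.
Quinn's payoff = 2,800 points − 2,770 points = 30 points. All other bidders lose, so their payoff is 0.

Ben 0 points, Frank 0 points, Priya 0 points, Sam 0 points, Quinn 30 points.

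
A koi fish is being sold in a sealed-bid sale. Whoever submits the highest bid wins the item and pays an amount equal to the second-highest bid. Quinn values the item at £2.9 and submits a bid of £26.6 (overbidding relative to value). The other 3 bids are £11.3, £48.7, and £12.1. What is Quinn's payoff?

Quinn's payoff: £0.0.

Highest competing bid: £48.7.
Quinn's bid £26.6 is not the highest, so Quinn loses, pays nothing, and earns zero payoff.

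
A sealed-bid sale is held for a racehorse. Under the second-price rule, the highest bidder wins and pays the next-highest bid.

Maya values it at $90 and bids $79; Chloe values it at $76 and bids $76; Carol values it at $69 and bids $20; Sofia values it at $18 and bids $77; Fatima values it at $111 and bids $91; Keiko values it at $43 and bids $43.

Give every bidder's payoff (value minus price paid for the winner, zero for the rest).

Maya $0, Chloe $0, Carol $0, Sofia $0, Fatima $32, Keiko $0.

Ordered from highest: Fatima $91, then Maya $79, then Sofia $77, then Chloe $76, then Keiko $43, then Carol $20.
Fatima has the top bid and wins; the price is the second-highest bid, $79.
Fatima's payoff = $111 − $79 = $32. All other bidders lose, so their payoff is 0.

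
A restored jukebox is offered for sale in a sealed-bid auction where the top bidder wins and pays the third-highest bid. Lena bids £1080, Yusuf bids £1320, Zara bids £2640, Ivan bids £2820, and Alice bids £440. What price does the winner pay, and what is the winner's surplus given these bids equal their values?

Bids in descending order: Ivan £2820, then Zara £2640, then Yusuf £1320, then Lena £1080, then Alice £440.
Ivan is the highest bidder, so Ivan wins.
Under the third-price rule, the price is the third-highest bid: £1320.
Surplus = £2820 − £1320 = £1500.

The winner pays £1320 for a surplus of £1500.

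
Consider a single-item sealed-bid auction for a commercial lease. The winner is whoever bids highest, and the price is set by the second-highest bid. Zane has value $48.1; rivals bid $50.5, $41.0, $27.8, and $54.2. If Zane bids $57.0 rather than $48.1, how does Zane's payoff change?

Change in payoff: -$6.1.

The highest competing bid is $54.2.
Bidding truthfully at $48.1: the top bid is $54.2 (a rival), so Zane loses. Payoff = $0.0.
Bidding $57.0: Zane has the top bid, wins, and pays the second-highest bid $54.2. Payoff = $48.1 − $54.2 = -$6.1.
Change = -$6.1 − $0.0 = -$6.1.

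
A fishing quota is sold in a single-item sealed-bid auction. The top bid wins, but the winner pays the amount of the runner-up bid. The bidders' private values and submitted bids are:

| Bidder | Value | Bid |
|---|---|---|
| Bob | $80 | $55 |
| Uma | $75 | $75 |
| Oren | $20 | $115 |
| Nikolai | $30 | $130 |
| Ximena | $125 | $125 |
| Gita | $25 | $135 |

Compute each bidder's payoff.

Ordered from highest: Gita $135 > Nikolai $130 > Ximena $125 > Oren $115 > Uma $75 > Bob $55.
Gita has the top bid and wins; the price is the second-highest bid, $130.
Gita's payoff = $25 − $130 = -$105. All other bidders lose, so their payoff is 0.

Payoffs: Bob $0, Uma $0, Oren $0, Nikolai $0, Ximena $0, Gita -$105.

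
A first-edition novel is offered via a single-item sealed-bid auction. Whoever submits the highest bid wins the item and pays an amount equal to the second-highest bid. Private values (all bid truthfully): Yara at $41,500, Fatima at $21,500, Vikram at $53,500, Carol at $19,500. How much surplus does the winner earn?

Winner's surplus: $12,000.

Sorted high to low: Vikram $53,500, then Yara $41,500, then Fatima $21,500, then Carol $19,500.
Vikram wins with the top bid and pays the second-highest, $41,500.
Surplus = $53,500 − $41,500 = $12,000.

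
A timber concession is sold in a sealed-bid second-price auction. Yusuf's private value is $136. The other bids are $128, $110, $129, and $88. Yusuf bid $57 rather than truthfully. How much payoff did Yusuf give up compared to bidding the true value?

The highest competing bid is $129.
Bidding truthfully at $136: Yusuf has the top bid, wins, and pays the second-highest bid $129. Payoff = $136 − $129 = $7.
Bidding $57: the top bid is $129 (a rival), so Yusuf loses. Payoff = $0.
Regret = truthful payoff − actual payoff = $7 − $0 = $7.
This is the dominant-strategy logic: truthful bidding weakly beats any alternative.

Regret: $7.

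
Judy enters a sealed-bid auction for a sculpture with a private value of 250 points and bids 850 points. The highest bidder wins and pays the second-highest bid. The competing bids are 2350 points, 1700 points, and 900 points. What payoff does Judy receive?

Payoff = 0 points.

Highest competing bid: 2350 points.
Judy's bid 850 points is not the highest, so Judy loses, pays nothing, and earns zero payoff.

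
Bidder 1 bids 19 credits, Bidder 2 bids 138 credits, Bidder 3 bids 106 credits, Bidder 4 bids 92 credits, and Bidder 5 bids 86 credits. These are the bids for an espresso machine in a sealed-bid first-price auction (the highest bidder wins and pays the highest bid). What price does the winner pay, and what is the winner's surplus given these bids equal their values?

Sorted high to low: Bidder 2 138 credits, then Bidder 3 106 credits, then Bidder 4 92 credits, then Bidder 5 86 credits, then Bidder 1 19 credits.
Bidder 2 is the highest bidder, so Bidder 2 wins.
Under the first-price rule, the price is the highest bid: 138 credits.
Surplus = 138 credits − 138 credits = 0 credits.

The winner pays 138 credits for a surplus of 0 credits.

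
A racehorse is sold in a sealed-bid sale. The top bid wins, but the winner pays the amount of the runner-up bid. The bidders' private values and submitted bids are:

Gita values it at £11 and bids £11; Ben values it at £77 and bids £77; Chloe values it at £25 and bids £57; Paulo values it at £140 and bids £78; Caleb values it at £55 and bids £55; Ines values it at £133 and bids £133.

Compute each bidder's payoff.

Gita £0, Ben £0, Chloe £0, Paulo £0, Caleb £0, Ines £55.

Ranking the bids: Ines £133, then Paulo £78, then Ben £77, then Chloe £57, then Caleb £55, then Gita £11.
Ines has the top bid and wins; the price is the second-highest bid, £78.
Ines's payoff = £133 − £78 = £55. All other bidders lose, so their payoff is 0.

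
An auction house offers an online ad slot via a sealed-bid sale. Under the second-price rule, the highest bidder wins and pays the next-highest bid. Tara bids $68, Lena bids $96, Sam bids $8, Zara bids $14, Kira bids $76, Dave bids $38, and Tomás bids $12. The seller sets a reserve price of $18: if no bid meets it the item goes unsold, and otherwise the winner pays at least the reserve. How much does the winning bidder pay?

Ranking the bids: Lena $96, then Kira $76, then Tara $68, then Dave $38, then Zara $14, then Tomás $12, then Sam $8.
Lena has the highest bid, so Lena wins.
The second-highest bid is $76, which exceeds the reserve, so that sets the price.

$76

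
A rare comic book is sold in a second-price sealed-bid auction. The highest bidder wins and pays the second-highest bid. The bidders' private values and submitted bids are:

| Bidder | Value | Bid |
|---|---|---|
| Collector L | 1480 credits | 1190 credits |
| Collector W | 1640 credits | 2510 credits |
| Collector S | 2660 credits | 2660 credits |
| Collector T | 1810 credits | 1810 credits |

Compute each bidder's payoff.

Ranking the bids: Collector S 2660 credits; Collector W 2510 credits; Collector T 1810 credits; Collector L 1190 credits.
Collector S has the top bid and wins; the price is the second-highest bid, 2510 credits.
Collector S's payoff = 2660 credits − 2510 credits = 150 credits. All other bidders lose, so their payoff is 0.

Payoffs: Collector L 0 credits, Collector W 0 credits, Collector S 150 credits, Collector T 0 credits.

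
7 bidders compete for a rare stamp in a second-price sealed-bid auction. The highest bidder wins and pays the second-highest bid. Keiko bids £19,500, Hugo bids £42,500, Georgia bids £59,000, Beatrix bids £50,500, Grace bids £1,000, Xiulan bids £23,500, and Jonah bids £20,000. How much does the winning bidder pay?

Ordered from highest: Georgia £59,000, then Beatrix £50,500, then Hugo £42,500, then Xiulan £23,500, then Jonah £20,000, then Keiko £19,500, then Grace £1,000.
Georgia has the highest bid, so Georgia wins.
The second-highest bid is £50,500, so that is what Georgia pays.

Price paid: £50,500.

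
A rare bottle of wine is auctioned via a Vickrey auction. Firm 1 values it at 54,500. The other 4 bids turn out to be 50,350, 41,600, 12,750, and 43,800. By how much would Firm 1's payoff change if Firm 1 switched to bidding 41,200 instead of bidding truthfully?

-4,150

The highest competing bid is 50,350.
Bidding truthfully at 54,500: Firm 1 has the top bid, wins, and pays the second-highest bid 50,350. Payoff = 54,500 − 50,350 = 4,150.
Bidding 41,200: the top bid is 50,350 (a rival), so Firm 1 loses. Payoff = 0.
Change = 0 − 4,150 = -4,150.
Deviating from a truthful bid can only lose payoff in a second-price auction — never gain.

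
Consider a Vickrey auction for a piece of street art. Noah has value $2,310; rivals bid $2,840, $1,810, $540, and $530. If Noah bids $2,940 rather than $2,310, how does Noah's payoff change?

Change in payoff: -$530.

The highest competing bid is $2,840.
Bidding truthfully at $2,310: the top bid is $2,840 (a rival), so Noah loses. Payoff = $0.
Bidding $2,940: Noah has the top bid, wins, and pays the second-highest bid $2,840. Payoff = $2,310 − $2,840 = -$530.
Change = -$530 − $0 = -$530.
Deviating from a truthful bid can only lose payoff in a second-price auction — never gain.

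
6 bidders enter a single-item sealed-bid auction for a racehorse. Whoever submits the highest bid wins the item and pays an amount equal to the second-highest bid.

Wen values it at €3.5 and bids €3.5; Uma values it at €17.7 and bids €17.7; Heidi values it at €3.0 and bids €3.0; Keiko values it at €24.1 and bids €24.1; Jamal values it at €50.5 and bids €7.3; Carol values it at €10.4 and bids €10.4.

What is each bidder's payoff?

Wen €0.0, Uma €0.0, Heidi €0.0, Keiko €6.4, Jamal €0.0, Carol €0.0.

Bids in descending order: Keiko €24.1; Uma €17.7; Carol €10.4; Jamal €7.3; Wen €3.5; Heidi €3.0.
Keiko has the top bid and wins; the price is the second-highest bid, €17.7.
Keiko's payoff = €24.1 − €17.7 = €6.4. All other bidders lose, so their payoff is 0.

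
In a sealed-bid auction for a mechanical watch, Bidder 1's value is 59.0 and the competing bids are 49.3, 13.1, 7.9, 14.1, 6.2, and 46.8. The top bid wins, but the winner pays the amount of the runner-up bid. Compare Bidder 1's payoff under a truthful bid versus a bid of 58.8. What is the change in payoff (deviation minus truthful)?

Change in payoff: 0.0.

The highest competing bid is 49.3.
Bidding truthfully at 59.0: Bidder 1 has the top bid, wins, and pays the second-highest bid 49.3. Payoff = 59.0 − 49.3 = 9.7.
Bidding 58.8: Bidder 1 has the top bid, wins, and pays the second-highest bid 49.3. Payoff = 59.0 − 49.3 = 9.7.
Change = 9.7 − 9.7 = 0.0.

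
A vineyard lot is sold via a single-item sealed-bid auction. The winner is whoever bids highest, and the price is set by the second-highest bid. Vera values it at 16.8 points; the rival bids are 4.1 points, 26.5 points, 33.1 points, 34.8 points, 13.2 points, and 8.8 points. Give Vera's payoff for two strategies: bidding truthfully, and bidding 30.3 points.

Truthful: 0.0 points; alternative: 0.0 points.

The highest competing bid is 34.8 points.
Bidding truthfully at 16.8 points: the top bid is 34.8 points (a rival), so Vera loses. Payoff = 0.0 points.
Bidding 30.3 points: the top bid is 34.8 points (a rival), so Vera loses. Payoff = 0.0 points.
The bid only affects whether you win, not the price — here both bids land on the same side of the top rival bid, so the deviation is payoff-neutral.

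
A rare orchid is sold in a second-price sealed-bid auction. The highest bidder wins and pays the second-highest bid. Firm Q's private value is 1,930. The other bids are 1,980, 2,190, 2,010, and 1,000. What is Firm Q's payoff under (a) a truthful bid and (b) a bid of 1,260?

Truthful: 0; alternative: 0.

The highest competing bid is 2,190.
Bidding truthfully at 1,930: the top bid is 2,190 (a rival), so Firm Q loses. Payoff = 0.
Bidding 1,260: the top bid is 2,190 (a rival), so Firm Q loses. Payoff = 0.
The bid only affects whether you win, not the price — here both bids land on the same side of the top rival bid, so the deviation is payoff-neutral.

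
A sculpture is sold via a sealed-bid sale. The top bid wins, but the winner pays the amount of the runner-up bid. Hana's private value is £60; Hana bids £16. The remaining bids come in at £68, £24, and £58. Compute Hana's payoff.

£0

Highest competing bid: £68.
Hana's bid £16 is not the highest, so Hana loses, pays nothing, and earns zero payoff.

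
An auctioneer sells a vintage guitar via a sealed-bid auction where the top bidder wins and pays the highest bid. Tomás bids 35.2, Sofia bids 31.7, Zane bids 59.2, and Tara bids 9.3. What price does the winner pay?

The winner pays 59.2.

Ordered from highest: Zane 59.2, then Tomás 35.2, then Sofia 31.7, then Tara 9.3.
Zane is the highest bidder, so Zane wins.
Under the first-price rule, the price is the highest bid: 59.2.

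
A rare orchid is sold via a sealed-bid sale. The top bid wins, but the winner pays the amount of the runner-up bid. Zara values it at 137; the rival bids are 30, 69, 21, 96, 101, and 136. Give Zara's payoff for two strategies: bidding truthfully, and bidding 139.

The highest competing bid is 136.
Bidding truthfully at 137: Zara has the top bid, wins, and pays the second-highest bid 136. Payoff = 137 − 136 = 1.
Bidding 139: Zara has the top bid, wins, and pays the second-highest bid 136. Payoff = 137 − 136 = 1.

(a) 1  (b) 1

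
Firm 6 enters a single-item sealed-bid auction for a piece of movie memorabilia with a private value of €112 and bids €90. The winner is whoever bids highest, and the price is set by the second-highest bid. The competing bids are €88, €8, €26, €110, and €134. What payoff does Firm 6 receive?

Highest competing bid: €134.
Firm 6's bid €90 is not the highest, so Firm 6 loses, pays nothing, and earns zero payoff.

€0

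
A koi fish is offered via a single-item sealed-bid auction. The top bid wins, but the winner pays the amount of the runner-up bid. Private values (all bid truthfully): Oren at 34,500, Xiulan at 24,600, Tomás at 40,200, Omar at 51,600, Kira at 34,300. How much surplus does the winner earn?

Bids in descending order: Omar 51,600, then Tomás 40,200, then Oren 34,500, then Kira 34,300, then Xiulan 24,600.
Omar wins with the top bid and pays the second-highest, 40,200.
Surplus = 51,600 − 40,200 = 11,400.

11,400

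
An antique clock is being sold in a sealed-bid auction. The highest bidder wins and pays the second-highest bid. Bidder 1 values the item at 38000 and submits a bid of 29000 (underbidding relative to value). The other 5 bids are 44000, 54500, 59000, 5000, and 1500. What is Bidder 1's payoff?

Highest competing bid: 59000.
Bidder 1's bid 29000 is not the highest, so Bidder 1 loses, pays nothing, and earns zero payoff.

0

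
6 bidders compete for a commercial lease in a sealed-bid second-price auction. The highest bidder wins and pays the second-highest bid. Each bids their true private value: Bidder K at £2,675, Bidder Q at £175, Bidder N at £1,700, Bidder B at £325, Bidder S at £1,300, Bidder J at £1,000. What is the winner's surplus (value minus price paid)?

Winner's surplus: £975.

Ordered from highest: Bidder K £2,675 > Bidder N £1,700 > Bidder S £1,300 > Bidder J £1,000 > Bidder B £325 > Bidder Q £175.
Bidder K wins with the top bid and pays the second-highest, £1,700.
Surplus = £2,675 − £1,700 = £975.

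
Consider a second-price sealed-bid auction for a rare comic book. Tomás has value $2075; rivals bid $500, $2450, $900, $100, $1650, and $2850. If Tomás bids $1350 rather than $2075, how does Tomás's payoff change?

$0

The highest competing bid is $2850.
Bidding truthfully at $2075: the top bid is $2850 (a rival), so Tomás loses. Payoff = $0.
Bidding $1350: the top bid is $2850 (a rival), so Tomás loses. Payoff = $0.
Change = $0 − $0 = $0.
The bid only affects whether you win, not the price — here both bids land on the same side of the top rival bid, so the deviation is payoff-neutral.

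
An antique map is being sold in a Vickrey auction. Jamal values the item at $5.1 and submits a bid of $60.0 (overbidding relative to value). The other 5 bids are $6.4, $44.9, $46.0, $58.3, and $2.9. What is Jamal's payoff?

-$53.2

Highest competing bid: $58.3.
Jamal's bid $60.0 is the highest overall, so Jamal wins and pays the second-highest bid, $58.3.
Payoff = value − price = $5.1 − $58.3 = -$53.2.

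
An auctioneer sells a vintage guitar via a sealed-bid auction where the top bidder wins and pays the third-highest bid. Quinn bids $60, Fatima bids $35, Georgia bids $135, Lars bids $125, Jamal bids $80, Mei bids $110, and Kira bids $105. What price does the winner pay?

Ordered from highest: Georgia $135, then Lars $125, then Mei $110, then Kira $105, then Jamal $80, then Quinn $60, then Fatima $35.
Georgia is the highest bidder, so Georgia wins.
Under the third-price rule, the price is the third-highest bid: $110.

$110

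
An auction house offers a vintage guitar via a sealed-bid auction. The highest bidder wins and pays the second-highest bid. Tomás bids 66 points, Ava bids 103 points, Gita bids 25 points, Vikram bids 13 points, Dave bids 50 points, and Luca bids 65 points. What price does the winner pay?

Ordered from highest: Ava 103 points > Tomás 66 points > Luca 65 points > Dave 50 points > Gita 25 points > Vikram 13 points.
Ava has the highest bid, so Ava wins.
The second-highest bid is 66 points, so that is what Ava pays.

The winner pays 66 points.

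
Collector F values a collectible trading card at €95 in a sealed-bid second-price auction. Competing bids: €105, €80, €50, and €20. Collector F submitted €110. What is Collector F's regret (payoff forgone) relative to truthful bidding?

The highest competing bid is €105.
Bidding truthfully at €95: the top bid is €105 (a rival), so Collector F loses. Payoff = €0.
Bidding €110: Collector F has the top bid, wins, and pays the second-highest bid €105. Payoff = €95 − €105 = -€10.
Regret = truthful payoff − actual payoff = €0 − -€10 = €10.
This is the dominant-strategy logic: truthful bidding weakly beats any alternative.

Payoff forgone: €10.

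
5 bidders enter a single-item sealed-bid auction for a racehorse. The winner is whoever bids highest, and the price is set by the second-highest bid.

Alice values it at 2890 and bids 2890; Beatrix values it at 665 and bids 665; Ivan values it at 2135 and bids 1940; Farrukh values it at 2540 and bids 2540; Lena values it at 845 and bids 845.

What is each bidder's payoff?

Payoffs: Alice 350, Beatrix 0, Ivan 0, Farrukh 0, Lena 0.

Ordered from highest: Alice 2890 > Farrukh 2540 > Ivan 1940 > Lena 845 > Beatrix 665.
Alice has the top bid and wins; the price is the second-highest bid, 2540.
Alice's payoff = 2890 − 2540 = 350. All other bidders lose, so their payoff is 0.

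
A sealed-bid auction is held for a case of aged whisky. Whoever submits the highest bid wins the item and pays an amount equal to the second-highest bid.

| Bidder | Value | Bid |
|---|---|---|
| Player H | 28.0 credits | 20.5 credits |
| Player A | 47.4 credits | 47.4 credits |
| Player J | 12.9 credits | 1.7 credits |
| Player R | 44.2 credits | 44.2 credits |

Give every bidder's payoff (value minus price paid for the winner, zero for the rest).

Player H 0.0 credits, Player A 3.2 credits, Player J 0.0 credits, Player R 0.0 credits.

Ordered from highest: Player A 47.4 credits > Player R 44.2 credits > Player H 20.5 credits > Player J 1.7 credits.
Player A has the top bid and wins; the price is the second-highest bid, 44.2 credits.
Player A's payoff = 47.4 credits − 44.2 credits = 3.2 credits. All other bidders lose, so their payoff is 0.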